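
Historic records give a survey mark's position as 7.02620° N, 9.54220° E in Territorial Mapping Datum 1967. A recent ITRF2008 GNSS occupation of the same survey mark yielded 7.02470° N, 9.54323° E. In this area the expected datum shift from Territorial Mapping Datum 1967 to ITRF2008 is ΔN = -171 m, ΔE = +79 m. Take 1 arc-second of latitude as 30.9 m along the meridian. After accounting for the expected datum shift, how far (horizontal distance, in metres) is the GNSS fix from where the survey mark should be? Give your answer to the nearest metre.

Observed coordinate differences: Δφ = -0.00150°, Δλ = +0.00103°.
Converting to metres (1° lat = 111240 m, cos φ = 0.992490): observed ΔN = -166.9 m, observed ΔE = 113.7 m.
Subtracting the expected shift leaves a residual of -166.9 − (-171) = 4.1 m north and 113.7 − (79) = 34.7 m east.
Residual distance = √(4.1² + 34.7²) = 35.0 m.

35 m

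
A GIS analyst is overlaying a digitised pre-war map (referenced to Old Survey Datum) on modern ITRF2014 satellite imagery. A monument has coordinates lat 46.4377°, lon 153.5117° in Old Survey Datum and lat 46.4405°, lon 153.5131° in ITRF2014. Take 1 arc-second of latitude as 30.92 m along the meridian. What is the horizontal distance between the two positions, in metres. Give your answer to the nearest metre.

330 m

Δφ = 46.4405° − 46.4377° = +0.0028°; Δλ = 153.5131° − 153.5117° = +0.0014°.
1° of latitude = 3600 × 30.92 = 111312 m.
ΔN = Δφ × 111312 = 311.7 m; ΔE = Δλ × 111312 × cos(46.4377°) = +0.0014 × 111312 × 0.689143 = 107.4 m.
Distance = √(ΔE² + ΔN²) = √(107.4² + 311.7²) = 329.7 m.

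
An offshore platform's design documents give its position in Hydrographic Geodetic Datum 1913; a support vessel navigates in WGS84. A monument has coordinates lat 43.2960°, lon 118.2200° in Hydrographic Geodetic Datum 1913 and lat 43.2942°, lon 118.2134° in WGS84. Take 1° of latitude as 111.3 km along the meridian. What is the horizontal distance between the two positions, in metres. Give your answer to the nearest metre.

571 m

Δφ = 43.2942° − 43.2960° = -0.0018°; Δλ = 118.2134° − 118.2200° = -0.0066°.
ΔN = Δφ × 111300 = -200.3 m; ΔE = Δλ × 111300 × cos(43.2960°) = -0.0066 × 111300 × 0.727821 = -534.6 m.
Distance = √(ΔE² + ΔN²) = √((-534.6)² + (-200.3)²) = 570.9 m.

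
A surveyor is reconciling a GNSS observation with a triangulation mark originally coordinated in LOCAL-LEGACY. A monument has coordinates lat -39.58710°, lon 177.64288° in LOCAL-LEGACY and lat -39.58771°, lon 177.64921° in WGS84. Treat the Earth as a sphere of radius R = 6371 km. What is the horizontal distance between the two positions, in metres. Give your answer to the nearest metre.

547 m

Δφ = -39.58771° − -39.58710° = -0.00061°; Δλ = 177.64921° − 177.64288° = +0.00633°.
1° along a meridian = πR/180 = 111195 m.
ΔN = Δφ × 111195 = -67.8 m; ΔE = Δλ × 111195 × cos(-39.58710°) = +0.00633 × 111195 × 0.770657 = 542.4 m.
Distance = √(ΔE² + ΔN²) = √(542.4² + (-67.8)²) = 546.7 m.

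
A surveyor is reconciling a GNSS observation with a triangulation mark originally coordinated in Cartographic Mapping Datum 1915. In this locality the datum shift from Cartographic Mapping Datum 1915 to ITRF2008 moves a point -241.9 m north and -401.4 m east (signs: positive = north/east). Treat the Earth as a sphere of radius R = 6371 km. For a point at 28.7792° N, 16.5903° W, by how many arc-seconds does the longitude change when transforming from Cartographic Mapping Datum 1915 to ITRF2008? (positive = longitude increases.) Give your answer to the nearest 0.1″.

Δλ = -14.8″

At latitude 28.7792°, cos φ = 0.876482.
One radian of longitude at latitude φ spans R cos φ, so Δλ = ΔE / (R cos φ) = -401.4 / (6371000 × 0.876482) = -7.1883e-05 rad = -14.827″.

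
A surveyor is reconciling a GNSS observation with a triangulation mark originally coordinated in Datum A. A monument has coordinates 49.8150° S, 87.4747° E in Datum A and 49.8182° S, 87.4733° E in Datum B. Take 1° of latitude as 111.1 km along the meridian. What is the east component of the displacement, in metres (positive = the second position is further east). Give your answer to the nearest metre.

ΔE = -100 m

Δφ = -49.8182° − -49.8150° = -0.0032°; Δλ = 87.4733° − 87.4747° = -0.0014°.
ΔN = Δφ × 111100 = -355.5 m; ΔE = Δλ × 111100 × cos(-49.8150°) = -0.0014 × 111100 × 0.645258 = -100.4 m.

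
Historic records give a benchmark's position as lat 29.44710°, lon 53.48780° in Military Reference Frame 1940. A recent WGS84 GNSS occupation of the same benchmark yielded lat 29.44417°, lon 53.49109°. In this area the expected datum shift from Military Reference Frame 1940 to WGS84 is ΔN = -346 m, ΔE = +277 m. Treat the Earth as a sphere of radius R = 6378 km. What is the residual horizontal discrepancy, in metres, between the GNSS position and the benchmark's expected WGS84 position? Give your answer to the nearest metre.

46 m

Observed coordinate differences: Δφ = -0.00293°, Δλ = +0.00329°.
Converting to metres (1° lat = 111317 m, cos φ = 0.870810): observed ΔN = -326.2 m, observed ΔE = 318.9 m.
Subtracting the expected shift leaves a residual of -326.2 − (-346) = 19.8 m north and 318.9 − (277) = 41.9 m east.
Residual distance = √(19.8² + 41.9²) = 46.4 m.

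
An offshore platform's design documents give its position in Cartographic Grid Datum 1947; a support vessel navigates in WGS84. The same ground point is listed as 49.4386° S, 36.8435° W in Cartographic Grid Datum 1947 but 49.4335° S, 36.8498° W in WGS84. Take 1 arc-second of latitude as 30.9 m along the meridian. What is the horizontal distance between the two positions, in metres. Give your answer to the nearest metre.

728 m

Δφ = -49.4335° − -49.4386° = +0.0051°; Δλ = -36.8498° − -36.8435° = -0.0063°.
1° of latitude = 3600 × 30.90 = 111240 m.
ΔN = Δφ × 111240 = 567.3 m; ΔE = Δλ × 111240 × cos(-49.4386°) = -0.0063 × 111240 × 0.650263 = -455.7 m.
Distance = √(ΔE² + ΔN²) = √((-455.7)² + 567.3²) = 727.7 m.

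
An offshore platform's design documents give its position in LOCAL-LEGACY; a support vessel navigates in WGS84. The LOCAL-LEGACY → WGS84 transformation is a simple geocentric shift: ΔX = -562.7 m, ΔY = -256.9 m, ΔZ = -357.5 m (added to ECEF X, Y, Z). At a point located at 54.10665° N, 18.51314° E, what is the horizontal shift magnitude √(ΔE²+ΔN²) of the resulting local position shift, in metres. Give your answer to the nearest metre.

296 m

At φ = 54.10665°, λ = 18.51314°: sin φ = 0.810110, cos φ = 0.586278, sin λ = 0.317522, cos λ = 0.948251.
ΔE = −sin λ·ΔX + cos λ·ΔY = −(0.317522)·(-562.7) + (0.948251)·(-256.9) = -64.94 m.
ΔN = −sin φ cos λ·ΔX − sin φ sin λ·ΔY + cos φ·ΔZ = −(0.810110)(0.948251)(-562.7) − (0.810110)(0.317522)(-256.9) + (0.586278)(-357.5) = 288.75 m.
Horizontal magnitude = √(ΔE² + ΔN²) = √((-64.94)² + 288.75²) = 295.96 m.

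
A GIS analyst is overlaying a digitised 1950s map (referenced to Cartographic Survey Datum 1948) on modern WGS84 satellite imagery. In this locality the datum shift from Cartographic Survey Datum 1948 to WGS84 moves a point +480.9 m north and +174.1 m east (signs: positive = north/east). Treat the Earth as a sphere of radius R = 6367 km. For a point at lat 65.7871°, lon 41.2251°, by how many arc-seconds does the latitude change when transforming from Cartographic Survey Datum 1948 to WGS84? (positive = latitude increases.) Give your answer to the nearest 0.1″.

Δφ = 15.6″

On a sphere of radius R, 1 rad of latitude = R, so Δφ = ΔN / R = 480.9 / 6367000 = 7.5530e-05 rad = 15.579″.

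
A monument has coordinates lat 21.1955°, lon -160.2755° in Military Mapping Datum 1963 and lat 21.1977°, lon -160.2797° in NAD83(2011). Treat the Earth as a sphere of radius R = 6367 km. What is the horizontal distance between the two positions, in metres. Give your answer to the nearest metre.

499 m

Δφ = 21.1977° − 21.1955° = +0.0022°; Δλ = -160.2797° − -160.2755° = -0.0042°.
1° along a meridian = πR/180 = 111125 m.
ΔN = Δφ × 111125 = 244.5 m; ΔE = Δλ × 111125 × cos(21.1955°) = -0.0042 × 111125 × 0.932352 = -435.2 m.
Distance = √(ΔE² + ΔN²) = √((-435.2)² + 244.5²) = 499.1 m.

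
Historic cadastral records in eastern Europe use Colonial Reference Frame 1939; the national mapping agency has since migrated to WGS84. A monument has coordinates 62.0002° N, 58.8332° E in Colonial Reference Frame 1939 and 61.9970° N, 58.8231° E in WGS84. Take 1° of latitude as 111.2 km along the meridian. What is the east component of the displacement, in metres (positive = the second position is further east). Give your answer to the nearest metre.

Δφ = 61.9970° − 62.0002° = -0.0032°; Δλ = 58.8231° − 58.8332° = -0.0101°.
ΔN = Δφ × 111200 = -355.8 m; ΔE = Δλ × 111200 × cos(62.0002°) = -0.0101 × 111200 × 0.469468 = -527.3 m.

ΔE = -527 m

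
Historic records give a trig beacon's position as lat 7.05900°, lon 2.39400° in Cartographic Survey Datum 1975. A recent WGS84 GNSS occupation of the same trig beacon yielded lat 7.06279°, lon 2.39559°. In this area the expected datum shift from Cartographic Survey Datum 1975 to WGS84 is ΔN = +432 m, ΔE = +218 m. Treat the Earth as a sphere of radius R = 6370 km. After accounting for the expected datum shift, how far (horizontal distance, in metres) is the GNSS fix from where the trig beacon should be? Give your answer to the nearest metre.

44 m

Observed coordinate differences: Δφ = +0.00379°, Δλ = +0.00159°.
Converting to metres (1° lat = 111177 m, cos φ = 0.992420): observed ΔN = 421.4 m, observed ΔE = 175.4 m.
Subtracting the expected shift leaves a residual of 421.4 − (432) = -10.6 m north and 175.4 − (218) = -42.6 m east.
Residual distance = √((-10.6)² + (-42.6)²) = 43.9 m.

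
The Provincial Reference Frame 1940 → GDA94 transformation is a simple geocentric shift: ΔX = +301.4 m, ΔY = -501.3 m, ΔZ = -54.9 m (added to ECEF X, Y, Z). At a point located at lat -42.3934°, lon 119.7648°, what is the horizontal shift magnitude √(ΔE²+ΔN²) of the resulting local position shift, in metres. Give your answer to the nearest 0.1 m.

The local east axis at (φ, λ) is (−sin λ, cos λ, 0), so ΔE = −sin(119.7648°)·301.4 + cos(119.7648°)·(-501.3) = -12.77 m.
The local north axis is (−sin φ cos λ, −sin φ sin λ, cos φ), giving ΔN = -100.881 − 293.395 − 40.545 = -434.82 m.
Horizontal magnitude = √(ΔE² + ΔN²) = √((-12.77)² + (-434.82)²) = 435.01 m.

435.0 m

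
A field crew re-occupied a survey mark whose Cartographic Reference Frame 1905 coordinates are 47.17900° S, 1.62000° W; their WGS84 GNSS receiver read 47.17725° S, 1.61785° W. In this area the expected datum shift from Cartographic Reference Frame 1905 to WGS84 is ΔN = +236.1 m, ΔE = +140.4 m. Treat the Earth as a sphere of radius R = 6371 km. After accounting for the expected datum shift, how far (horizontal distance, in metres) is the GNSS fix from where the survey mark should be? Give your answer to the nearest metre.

47 m

Observed coordinate differences: Δφ = +0.00175°, Δλ = +0.00215°.
Converting to metres (1° lat = 111195 m, cos φ = 0.679710): observed ΔN = 194.6 m, observed ΔE = 162.5 m.
Subtracting the expected shift leaves a residual of 194.6 − (236.1) = -41.5 m north and 162.5 − (140.4) = 22.1 m east.
Residual distance = √((-41.5)² + 22.1²) = 47.0 m.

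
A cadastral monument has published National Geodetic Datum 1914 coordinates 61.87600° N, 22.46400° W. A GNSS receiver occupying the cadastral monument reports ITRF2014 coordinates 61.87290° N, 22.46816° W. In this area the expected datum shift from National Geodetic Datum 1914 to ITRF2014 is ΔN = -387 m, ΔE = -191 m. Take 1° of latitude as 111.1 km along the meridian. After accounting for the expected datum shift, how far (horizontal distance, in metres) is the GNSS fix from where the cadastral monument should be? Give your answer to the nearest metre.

50 m

Observed coordinate differences: Δφ = -0.00310°, Δλ = -0.00416°.
Converting to metres (1° lat = 111100 m, cos φ = 0.471381): observed ΔN = -344.4 m, observed ΔE = -217.9 m.
Subtracting the expected shift leaves a residual of -344.4 − (-387) = 42.6 m north and -217.9 − (-191) = -26.9 m east.
Residual distance = √(42.6² + (-26.9)²) = 50.4 m.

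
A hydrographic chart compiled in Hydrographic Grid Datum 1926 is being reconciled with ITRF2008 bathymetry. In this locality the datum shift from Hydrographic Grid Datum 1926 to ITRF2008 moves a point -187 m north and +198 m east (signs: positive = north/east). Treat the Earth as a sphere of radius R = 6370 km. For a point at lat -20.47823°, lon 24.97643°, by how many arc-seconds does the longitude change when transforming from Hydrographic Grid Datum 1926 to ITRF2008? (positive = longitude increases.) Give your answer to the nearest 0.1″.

Δλ = 6.8″

At latitude -20.47823°, cos φ = 0.936805.
One radian of longitude at latitude φ spans R cos φ, so Δλ = ΔE / (R cos φ) = 198.0 / (6370000 × 0.936805) = 3.3180e-05 rad = 6.844″.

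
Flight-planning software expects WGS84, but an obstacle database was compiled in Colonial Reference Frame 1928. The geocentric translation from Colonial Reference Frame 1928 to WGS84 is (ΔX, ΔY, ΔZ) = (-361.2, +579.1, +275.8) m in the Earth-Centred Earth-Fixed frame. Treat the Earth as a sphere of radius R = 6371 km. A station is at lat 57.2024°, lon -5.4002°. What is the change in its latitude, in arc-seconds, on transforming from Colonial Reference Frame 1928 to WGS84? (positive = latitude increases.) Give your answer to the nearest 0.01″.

Δφ = 16.11″

sin φ = 0.840589, cos φ = 0.541673, sin λ = -0.094112, cos λ = 0.995562.
North component: ΔN = −sin φ cos λ·ΔX − sin φ sin λ·ΔY + cos φ·ΔZ = −(0.840589)(0.995562)(-361.2) − (0.840589)(-0.094112)(579.1) + (0.541673)(275.8) = 497.48 m.
1° of latitude spans πR/180 = 111195 m, so Δφ = 497.48 / 111195 × 3600 = 16.106″.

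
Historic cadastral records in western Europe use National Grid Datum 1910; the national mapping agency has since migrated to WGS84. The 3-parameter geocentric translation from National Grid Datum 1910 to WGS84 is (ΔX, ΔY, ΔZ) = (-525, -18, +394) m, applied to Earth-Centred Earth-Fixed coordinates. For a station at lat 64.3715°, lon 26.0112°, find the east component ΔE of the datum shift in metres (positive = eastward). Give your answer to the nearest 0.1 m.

ΔE = 214.1 m

The local east axis at (φ, λ) is (−sin λ, cos λ, 0), so ΔE = −sin(26.0112°)·(-525) + cos(26.0112°)·(-18) = 214.06 m.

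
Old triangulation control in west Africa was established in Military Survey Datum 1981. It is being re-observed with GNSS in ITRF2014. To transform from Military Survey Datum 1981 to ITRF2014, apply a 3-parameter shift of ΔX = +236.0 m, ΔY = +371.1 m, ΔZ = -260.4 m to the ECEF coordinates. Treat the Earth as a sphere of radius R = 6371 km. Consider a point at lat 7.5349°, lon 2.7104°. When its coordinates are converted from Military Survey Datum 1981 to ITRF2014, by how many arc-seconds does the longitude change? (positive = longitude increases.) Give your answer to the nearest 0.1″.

sin φ = 0.131130, cos φ = 0.991365, sin λ = 0.047288, cos λ = 0.998881.
East component: ΔE = −sin λ·ΔX + cos λ·ΔY = −(0.047288)(236.0) + (0.998881)(371.1) = 359.52 m.
1° of latitude spans πR/180 = 111195 m; at latitude φ, 1° of longitude spans that × cos φ = 110234.8 m, so Δλ = 359.52 / 110234.8 × 3600 = 11.741″.

Δλ = 11.7″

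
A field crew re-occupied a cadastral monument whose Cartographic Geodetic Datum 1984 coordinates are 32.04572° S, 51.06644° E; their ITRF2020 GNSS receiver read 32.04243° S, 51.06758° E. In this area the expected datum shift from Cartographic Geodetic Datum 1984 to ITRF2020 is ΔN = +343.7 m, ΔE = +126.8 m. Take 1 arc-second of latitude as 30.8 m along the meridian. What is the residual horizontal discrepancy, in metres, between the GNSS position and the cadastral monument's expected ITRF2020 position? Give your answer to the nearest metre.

Observed coordinate differences: Δφ = +0.00329°, Δλ = +0.00114°.
Converting to metres (1° lat = 110880 m, cos φ = 0.847625): observed ΔN = 364.8 m, observed ΔE = 107.1 m.
Subtracting the expected shift leaves a residual of 364.8 − (343.7) = 21.1 m north and 107.1 − (126.8) = -19.7 m east.
Residual distance = √(21.1² + (-19.7)²) = 28.8 m.

29 m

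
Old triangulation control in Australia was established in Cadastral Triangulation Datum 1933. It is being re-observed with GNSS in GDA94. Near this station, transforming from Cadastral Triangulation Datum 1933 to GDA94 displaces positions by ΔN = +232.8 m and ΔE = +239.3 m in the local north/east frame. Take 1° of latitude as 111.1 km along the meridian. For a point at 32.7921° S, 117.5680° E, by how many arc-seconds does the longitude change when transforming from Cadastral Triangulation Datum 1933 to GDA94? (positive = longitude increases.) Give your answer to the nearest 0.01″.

Δλ = 9.22″

At latitude -32.7921°, cos φ = 0.840641.
1° of longitude at this latitude = 111.1 × cos φ = 93.40 km, so Δλ = 239.3 / 93395.2 = 0.0025622° = 9.224″.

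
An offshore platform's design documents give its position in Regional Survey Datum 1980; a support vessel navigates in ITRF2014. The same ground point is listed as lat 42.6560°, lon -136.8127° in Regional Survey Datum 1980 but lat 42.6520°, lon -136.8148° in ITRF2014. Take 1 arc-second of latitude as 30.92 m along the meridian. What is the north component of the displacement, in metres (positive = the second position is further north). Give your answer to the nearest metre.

Δφ = 42.6520° − 42.6560° = -0.0040°; Δλ = -136.8148° − -136.8127° = -0.0021°.
1° of latitude = 3600 × 30.92 = 111312 m.
ΔN = Δφ × 111312 = -445.2 m; ΔE = Δλ × 111312 × cos(42.6560°) = -0.0021 × 111312 × 0.735435 = -171.9 m.

ΔN = -445 m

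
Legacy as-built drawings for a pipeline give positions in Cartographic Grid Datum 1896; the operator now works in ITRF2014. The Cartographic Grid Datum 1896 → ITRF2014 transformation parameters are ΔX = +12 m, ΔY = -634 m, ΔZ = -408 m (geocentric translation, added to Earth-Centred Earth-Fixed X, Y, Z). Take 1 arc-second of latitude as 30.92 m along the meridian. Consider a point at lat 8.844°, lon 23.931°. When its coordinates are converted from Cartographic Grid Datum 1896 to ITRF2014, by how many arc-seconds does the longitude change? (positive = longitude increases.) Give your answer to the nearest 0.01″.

sin φ = 0.153745, cos φ = 0.988111, sin λ = 0.405636, cos λ = 0.914035.
East component: ΔE = −sin λ·ΔX + cos λ·ΔY = −(0.405636)(12) + (0.914035)(-634) = -584.37 m.
1° of latitude spans 3600 × 30.92 = 111312 m; at latitude φ, 1° of longitude spans that × cos φ = 109988.6 m, so Δλ = -584.37 / 109988.6 × 3600 = -19.127″.

Δλ = -19.13″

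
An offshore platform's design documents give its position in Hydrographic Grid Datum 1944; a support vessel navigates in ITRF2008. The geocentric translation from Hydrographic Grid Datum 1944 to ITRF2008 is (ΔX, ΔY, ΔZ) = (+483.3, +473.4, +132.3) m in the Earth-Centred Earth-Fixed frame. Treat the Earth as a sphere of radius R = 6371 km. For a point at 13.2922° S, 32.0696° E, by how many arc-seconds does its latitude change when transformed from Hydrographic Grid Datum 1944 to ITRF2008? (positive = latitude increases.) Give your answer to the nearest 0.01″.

Δφ = 9.09″

sin φ = -0.229917, cos φ = 0.973210, sin λ = 0.530949, cos λ = 0.847404.
North component: ΔN = −sin φ cos λ·ΔX − sin φ sin λ·ΔY + cos φ·ΔZ = −(-0.229917)(0.847404)(483.3) − (-0.229917)(0.530949)(473.4) + (0.973210)(132.3) = 280.71 m.
1° of latitude spans πR/180 = 111195 m, so Δφ = 280.71 / 111195 × 3600 = 9.088″.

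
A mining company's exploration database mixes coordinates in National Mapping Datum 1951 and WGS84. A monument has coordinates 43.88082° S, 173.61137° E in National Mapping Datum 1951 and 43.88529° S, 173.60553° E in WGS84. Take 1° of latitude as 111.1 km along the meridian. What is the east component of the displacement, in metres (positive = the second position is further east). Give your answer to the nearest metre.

Δφ = -43.88529° − -43.88082° = -0.00447°; Δλ = 173.60553° − 173.61137° = -0.00584°.
ΔN = Δφ × 111100 = -496.6 m; ΔE = Δλ × 111100 × cos(-43.88082°) = -0.00584 × 111100 × 0.720783 = -467.7 m.

ΔE = -468 m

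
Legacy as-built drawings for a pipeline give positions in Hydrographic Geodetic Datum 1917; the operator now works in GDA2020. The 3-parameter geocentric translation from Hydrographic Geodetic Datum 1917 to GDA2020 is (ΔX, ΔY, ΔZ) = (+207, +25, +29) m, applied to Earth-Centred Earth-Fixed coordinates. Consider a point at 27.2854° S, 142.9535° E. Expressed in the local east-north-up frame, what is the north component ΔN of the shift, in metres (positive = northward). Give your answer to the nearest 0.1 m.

The local north axis is (−sin φ cos λ, −sin φ sin λ, cos φ), giving ΔN = -75.739 + 6.905 + 25.773 = -43.06 m.

ΔN = -43.1 m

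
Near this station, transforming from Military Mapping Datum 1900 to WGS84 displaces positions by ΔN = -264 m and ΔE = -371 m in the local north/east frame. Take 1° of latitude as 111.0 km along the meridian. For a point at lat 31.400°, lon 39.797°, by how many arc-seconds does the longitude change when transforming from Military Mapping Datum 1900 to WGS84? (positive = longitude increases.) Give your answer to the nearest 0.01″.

At latitude 31.400°, cos φ = 0.853551.
1° of longitude at this latitude = 111.0 × cos φ = 94.74 km, so Δλ = -371.0 / 94744.1 = -0.0039158° = -14.097″.

Δλ = -14.10″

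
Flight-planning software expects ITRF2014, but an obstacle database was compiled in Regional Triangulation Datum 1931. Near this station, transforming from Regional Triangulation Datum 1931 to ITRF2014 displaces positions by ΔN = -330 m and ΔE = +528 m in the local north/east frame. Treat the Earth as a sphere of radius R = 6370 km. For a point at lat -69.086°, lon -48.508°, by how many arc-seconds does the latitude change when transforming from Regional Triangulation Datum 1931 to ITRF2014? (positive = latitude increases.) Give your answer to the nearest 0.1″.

Δφ = -10.7″

On a sphere of radius R, 1 rad of latitude = R, so Δφ = ΔN / R = -330.0 / 6370000 = -5.1805e-05 rad = -10.686″.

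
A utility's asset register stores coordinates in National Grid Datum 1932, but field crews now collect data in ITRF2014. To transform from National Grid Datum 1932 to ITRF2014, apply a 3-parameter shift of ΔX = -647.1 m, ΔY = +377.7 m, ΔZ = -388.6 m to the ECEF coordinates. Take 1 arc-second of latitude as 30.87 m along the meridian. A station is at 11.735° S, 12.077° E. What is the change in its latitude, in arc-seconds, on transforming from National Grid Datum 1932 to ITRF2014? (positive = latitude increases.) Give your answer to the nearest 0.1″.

sin φ = -0.203385, cos φ = 0.979099, sin λ = 0.209226, cos λ = 0.977867.
North component: ΔN = −sin φ cos λ·ΔX − sin φ sin λ·ΔY + cos φ·ΔZ = −(-0.203385)(0.977867)(-647.1) − (-0.203385)(0.209226)(377.7) + (0.979099)(-388.6) = -493.10 m.
1° of latitude spans 3600 × 30.87 = 111132 m, so Δφ = -493.10 / 111132 × 3600 = -15.974″.

Δφ = -16.0″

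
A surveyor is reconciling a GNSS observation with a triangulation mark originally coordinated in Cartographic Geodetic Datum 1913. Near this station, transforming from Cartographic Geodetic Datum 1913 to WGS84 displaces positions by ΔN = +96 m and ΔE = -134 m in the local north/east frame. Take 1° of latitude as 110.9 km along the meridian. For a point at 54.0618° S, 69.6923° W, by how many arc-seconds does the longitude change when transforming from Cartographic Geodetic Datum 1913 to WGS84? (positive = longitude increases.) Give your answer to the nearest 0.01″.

Δλ = -7.41″

At latitude -54.0618°, cos φ = 0.586912.
1° of longitude at this latitude = 110.9 × cos φ = 65.09 km, so Δλ = -134.0 / 65088.6 = -0.0020587° = -7.411″.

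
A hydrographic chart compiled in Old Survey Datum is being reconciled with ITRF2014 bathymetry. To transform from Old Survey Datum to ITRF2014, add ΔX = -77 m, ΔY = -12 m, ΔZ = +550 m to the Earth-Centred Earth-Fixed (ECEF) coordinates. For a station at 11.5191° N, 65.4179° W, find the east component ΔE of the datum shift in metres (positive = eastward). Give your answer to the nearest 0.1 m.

The local east axis at (φ, λ) is (−sin λ, cos λ, 0), so ΔE = −sin(-65.4179°)·(-77) + cos(-65.4179°)·(-12) = -75.01 m.

ΔE = -75.0 m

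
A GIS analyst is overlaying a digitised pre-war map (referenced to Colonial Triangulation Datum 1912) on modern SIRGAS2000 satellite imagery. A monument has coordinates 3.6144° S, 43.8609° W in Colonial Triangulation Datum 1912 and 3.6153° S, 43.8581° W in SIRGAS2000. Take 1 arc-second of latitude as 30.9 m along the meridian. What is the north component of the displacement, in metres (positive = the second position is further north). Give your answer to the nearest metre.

Δφ = -3.6153° − -3.6144° = -0.0009°; Δλ = -43.8581° − -43.8609° = +0.0028°.
1° of latitude = 3600 × 30.90 = 111240 m.
ΔN = Δφ × 111240 = -100.1 m; ΔE = Δλ × 111240 × cos(-3.6144°) = +0.0028 × 111240 × 0.998011 = 310.9 m.

ΔN = -100 m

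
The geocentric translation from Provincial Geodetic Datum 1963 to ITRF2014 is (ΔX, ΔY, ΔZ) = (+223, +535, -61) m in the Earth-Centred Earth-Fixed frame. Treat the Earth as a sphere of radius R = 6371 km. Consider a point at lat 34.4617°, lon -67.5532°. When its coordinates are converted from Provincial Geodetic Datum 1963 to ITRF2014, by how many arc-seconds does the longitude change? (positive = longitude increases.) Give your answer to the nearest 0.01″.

sin φ = 0.565855, cos φ = 0.824505, sin λ = -0.924234, cos λ = 0.381825.
East component: ΔE = −sin λ·ΔX + cos λ·ΔY = −(-0.924234)(223) + (0.381825)(535) = 410.38 m.
1° of latitude spans πR/180 = 111195 m; at latitude φ, 1° of longitude spans that × cos φ = 91680.7 m, so Δλ = 410.38 / 91680.7 × 3600 = 16.114″.

Δλ = 16.11″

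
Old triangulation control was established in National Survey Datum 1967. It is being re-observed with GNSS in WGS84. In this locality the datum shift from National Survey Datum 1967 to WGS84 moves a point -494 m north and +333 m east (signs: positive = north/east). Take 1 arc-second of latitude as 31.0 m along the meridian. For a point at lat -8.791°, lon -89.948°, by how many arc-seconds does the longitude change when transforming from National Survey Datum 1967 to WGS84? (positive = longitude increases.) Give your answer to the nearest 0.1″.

At latitude -8.791°, cos φ = 0.988252.
1″ of longitude at this latitude = 31.00 × cos φ = 30.6358 m, so Δλ = 333.0 / 30.6358 = 10.870″.

Δλ = 10.9″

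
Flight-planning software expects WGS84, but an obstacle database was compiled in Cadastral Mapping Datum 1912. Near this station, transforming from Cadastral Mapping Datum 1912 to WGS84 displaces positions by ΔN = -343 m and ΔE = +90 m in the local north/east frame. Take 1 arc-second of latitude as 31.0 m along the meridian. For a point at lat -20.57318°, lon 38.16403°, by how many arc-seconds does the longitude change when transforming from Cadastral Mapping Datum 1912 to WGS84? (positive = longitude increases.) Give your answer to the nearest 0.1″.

At latitude -20.57318°, cos φ = 0.936224.
1″ of longitude at this latitude = 31.00 × cos φ = 29.0229 m, so Δλ = 90.0 / 29.0229 = 3.101″.

Δλ = 3.1″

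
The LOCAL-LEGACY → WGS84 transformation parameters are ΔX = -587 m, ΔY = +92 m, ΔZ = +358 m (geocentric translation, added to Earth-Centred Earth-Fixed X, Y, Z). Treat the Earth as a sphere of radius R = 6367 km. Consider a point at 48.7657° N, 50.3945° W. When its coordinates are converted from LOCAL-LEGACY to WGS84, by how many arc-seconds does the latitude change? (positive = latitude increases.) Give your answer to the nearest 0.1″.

Δφ = 18.5″

sin φ = 0.752020, cos φ = 0.659140, sin λ = -0.770452, cos λ = 0.637498.
North component: ΔN = −sin φ cos λ·ΔX − sin φ sin λ·ΔY + cos φ·ΔZ = −(0.752020)(0.637498)(-587) − (0.752020)(-0.770452)(92) + (0.659140)(358) = 570.69 m.
1° of latitude spans πR/180 = 111125 m, so Δφ = 570.69 / 111125 × 3600 = 18.488″.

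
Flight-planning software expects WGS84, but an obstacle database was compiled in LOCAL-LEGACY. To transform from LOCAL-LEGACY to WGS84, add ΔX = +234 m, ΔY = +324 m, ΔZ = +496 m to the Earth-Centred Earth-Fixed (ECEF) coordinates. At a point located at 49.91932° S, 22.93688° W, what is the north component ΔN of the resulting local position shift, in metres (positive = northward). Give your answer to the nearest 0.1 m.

The local north axis is (−sin φ cos λ, −sin φ sin λ, cos φ), giving ΔN = 164.886 − 96.613 + 319.357 = 387.63 m.

ΔN = 387.6 m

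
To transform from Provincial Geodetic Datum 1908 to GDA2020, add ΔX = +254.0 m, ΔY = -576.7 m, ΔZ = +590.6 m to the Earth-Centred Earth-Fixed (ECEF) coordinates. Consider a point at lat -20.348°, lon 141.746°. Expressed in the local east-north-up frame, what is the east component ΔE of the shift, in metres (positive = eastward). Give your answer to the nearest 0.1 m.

ΔE = 295.6 m

The local east axis at (φ, λ) is (−sin λ, cos λ, 0), so ΔE = −sin(141.746°)·254.0 + cos(141.746°)·(-576.7) = 295.60 m.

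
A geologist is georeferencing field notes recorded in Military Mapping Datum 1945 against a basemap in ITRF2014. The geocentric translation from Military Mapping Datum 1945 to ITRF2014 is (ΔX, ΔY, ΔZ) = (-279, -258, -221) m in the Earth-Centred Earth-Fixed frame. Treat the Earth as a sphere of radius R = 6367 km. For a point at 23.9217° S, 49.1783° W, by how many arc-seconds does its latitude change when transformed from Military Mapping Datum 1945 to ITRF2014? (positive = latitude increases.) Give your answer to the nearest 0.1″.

Δφ = -6.4″

sin φ = -0.405488, cos φ = 0.914100, sin λ = -0.756748, cos λ = 0.653707.
North component: ΔN = −sin φ cos λ·ΔX − sin φ sin λ·ΔY + cos φ·ΔZ = −(-0.405488)(0.653707)(-279) − (-0.405488)(-0.756748)(-258) + (0.914100)(-221) = -196.80 m.
1° of latitude spans πR/180 = 111125 m, so Δφ = -196.80 / 111125 × 3600 = -6.376″.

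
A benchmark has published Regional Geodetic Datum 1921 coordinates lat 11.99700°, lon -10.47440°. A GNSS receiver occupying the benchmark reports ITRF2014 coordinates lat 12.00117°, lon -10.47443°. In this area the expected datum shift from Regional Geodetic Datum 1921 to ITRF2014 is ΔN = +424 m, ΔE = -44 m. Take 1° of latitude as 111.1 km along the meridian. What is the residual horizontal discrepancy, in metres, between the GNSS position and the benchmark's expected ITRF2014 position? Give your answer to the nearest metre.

57 m

Observed coordinate differences: Δφ = +0.00417°, Δλ = -0.00003°.
Converting to metres (1° lat = 111100 m, cos φ = 0.978158): observed ΔN = 463.3 m, observed ΔE = -3.3 m.
Subtracting the expected shift leaves a residual of 463.3 − (424) = 39.3 m north and -3.3 − (-44) = 40.7 m east.
Residual distance = √(39.3² + 40.7²) = 56.6 m.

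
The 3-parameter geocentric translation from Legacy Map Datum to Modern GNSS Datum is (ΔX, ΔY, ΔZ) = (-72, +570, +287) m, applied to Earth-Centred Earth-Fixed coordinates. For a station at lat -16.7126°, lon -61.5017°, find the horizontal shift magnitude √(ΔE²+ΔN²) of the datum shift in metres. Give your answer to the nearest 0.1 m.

241.2 m

The local east axis at (φ, λ) is (−sin λ, cos λ, 0), so ΔE = −sin(-61.5017°)·(-72) + cos(-61.5017°)·570 = 208.69 m.
The local north axis is (−sin φ cos λ, −sin φ sin λ, cos φ), giving ΔN = -9.879 − 144.054 + 274.877 = 120.94 m.
Horizontal magnitude = √(ΔE² + ΔN²) = √(208.69² + 120.94²) = 241.20 m.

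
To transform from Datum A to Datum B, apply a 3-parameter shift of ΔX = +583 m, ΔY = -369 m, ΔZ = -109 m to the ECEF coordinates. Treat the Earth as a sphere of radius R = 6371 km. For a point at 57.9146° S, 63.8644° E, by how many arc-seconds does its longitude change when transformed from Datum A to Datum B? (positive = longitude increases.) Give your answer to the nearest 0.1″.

Δλ = -41.8″

sin φ = -0.847257, cos φ = 0.531183, sin λ = 0.897754, cos λ = 0.440497.
East component: ΔE = −sin λ·ΔX + cos λ·ΔY = −(0.897754)(583) + (0.440497)(-369) = -685.93 m.
1° of latitude spans πR/180 = 111195 m; at latitude φ, 1° of longitude spans that × cos φ = 59064.8 m, so Δλ = -685.93 / 59064.8 × 3600 = -41.808″.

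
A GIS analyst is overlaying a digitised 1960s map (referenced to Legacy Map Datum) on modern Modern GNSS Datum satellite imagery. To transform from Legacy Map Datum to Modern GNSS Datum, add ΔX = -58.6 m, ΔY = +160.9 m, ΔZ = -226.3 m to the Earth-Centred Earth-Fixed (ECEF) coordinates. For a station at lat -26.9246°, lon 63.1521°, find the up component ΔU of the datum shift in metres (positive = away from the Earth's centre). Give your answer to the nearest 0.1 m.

ΔU = 206.9 m

At φ = -26.9246°, λ = 63.1521°: sin φ = -0.452818, cos φ = 0.891603, sin λ = 0.892209, cos λ = 0.451624.
ΔU = cos φ cos λ·ΔX + cos φ sin λ·ΔY + sin φ·ΔZ = (0.891603)(0.451624)(-58.6) + (0.891603)(0.892209)(160.9) + (-0.452818)(-226.3) = 206.87 m.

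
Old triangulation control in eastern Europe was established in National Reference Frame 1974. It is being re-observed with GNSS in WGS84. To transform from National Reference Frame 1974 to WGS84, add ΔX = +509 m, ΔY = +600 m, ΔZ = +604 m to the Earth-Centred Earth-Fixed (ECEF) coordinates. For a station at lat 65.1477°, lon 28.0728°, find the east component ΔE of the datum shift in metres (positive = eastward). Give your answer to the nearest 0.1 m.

ΔE = 289.9 m

At φ = 65.1477°, λ = 28.0728°: sin φ = 0.907394, cos φ = 0.420281, sin λ = 0.470593, cos λ = 0.882350.
ΔE = −sin λ·ΔX + cos λ·ΔY = −(0.470593)·(509) + (0.882350)·(600) = 289.88 m.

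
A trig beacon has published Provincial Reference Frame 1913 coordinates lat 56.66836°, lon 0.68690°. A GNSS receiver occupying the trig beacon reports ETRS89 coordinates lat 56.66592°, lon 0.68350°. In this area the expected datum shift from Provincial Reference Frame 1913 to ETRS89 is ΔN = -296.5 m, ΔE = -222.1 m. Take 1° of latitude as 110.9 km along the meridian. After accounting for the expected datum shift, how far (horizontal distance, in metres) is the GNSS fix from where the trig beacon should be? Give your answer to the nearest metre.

Observed coordinate differences: Δφ = -0.00244°, Δλ = -0.00340°.
Converting to metres (1° lat = 110900 m, cos φ = 0.549484): observed ΔN = -270.6 m, observed ΔE = -207.2 m.
Subtracting the expected shift leaves a residual of -270.6 − (-296.5) = 25.9 m north and -207.2 − (-222.1) = 14.9 m east.
Residual distance = √(25.9² + 14.9²) = 29.9 m.

30 m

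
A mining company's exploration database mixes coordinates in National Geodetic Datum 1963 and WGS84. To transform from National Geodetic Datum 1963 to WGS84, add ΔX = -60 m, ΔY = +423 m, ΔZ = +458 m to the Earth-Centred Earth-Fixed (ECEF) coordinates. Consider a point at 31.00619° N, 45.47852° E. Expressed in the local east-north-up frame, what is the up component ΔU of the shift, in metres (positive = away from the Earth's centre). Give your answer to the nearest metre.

The local up (radial) axis is (cos φ cos λ, cos φ sin λ, sin φ), giving ΔU = -36.059 + 258.500 + 235.930 = 458.37 m.

ΔU = 458 m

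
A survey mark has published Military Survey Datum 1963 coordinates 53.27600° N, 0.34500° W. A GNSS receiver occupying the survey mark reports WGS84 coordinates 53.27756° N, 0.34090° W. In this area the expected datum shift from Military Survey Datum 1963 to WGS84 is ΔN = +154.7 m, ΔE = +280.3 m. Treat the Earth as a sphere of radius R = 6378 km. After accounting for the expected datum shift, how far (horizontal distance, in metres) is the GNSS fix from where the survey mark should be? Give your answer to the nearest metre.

20 m

Observed coordinate differences: Δφ = +0.00156°, Δλ = +0.00410°.
Converting to metres (1° lat = 111317 m, cos φ = 0.597961): observed ΔN = 173.7 m, observed ΔE = 272.9 m.
Subtracting the expected shift leaves a residual of 173.7 − (154.7) = 19.0 m north and 272.9 − (280.3) = -7.4 m east.
Residual distance = √(19.0² + (-7.4)²) = 20.3 m.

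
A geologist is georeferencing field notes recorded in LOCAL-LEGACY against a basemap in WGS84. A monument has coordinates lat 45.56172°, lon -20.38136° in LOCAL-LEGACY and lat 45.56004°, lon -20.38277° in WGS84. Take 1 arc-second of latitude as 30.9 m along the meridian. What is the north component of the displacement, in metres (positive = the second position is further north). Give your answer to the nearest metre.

ΔN = -187 m

Δφ = 45.56004° − 45.56172° = -0.00168°; Δλ = -20.38277° − -20.38136° = -0.00141°.
1° of latitude = 3600 × 30.90 = 111240 m.
ΔN = Δφ × 111240 = -186.9 m; ΔE = Δλ × 111240 × cos(45.56172°) = -0.00141 × 111240 × 0.700141 = -109.8 m.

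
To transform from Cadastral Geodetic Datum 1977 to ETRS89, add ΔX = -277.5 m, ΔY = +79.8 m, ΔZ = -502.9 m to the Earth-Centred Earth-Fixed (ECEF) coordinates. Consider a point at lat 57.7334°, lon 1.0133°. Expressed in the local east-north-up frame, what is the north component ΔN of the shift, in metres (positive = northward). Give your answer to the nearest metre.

At φ = 57.7334°, λ = 1.0133°: sin φ = 0.845573, cos φ = 0.533860, sin λ = 0.017684, cos λ = 0.999844.
ΔN = −sin φ cos λ·ΔX − sin φ sin λ·ΔY + cos φ·ΔZ = −(0.845573)(0.999844)(-277.5) − (0.845573)(0.017684)(79.8) + (0.533860)(-502.9) = -35.06 m.

ΔN = -35 m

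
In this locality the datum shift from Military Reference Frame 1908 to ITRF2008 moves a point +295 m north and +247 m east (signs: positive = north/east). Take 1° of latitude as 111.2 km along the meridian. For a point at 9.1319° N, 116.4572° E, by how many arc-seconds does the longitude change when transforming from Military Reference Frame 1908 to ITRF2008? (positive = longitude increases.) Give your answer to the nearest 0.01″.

At latitude 9.1319°, cos φ = 0.987326.
1° of longitude at this latitude = 111.2 × cos φ = 109.79 km, so Δλ = 247.0 / 109790.6 = 0.0022497° = 8.099″.

Δλ = 8.10″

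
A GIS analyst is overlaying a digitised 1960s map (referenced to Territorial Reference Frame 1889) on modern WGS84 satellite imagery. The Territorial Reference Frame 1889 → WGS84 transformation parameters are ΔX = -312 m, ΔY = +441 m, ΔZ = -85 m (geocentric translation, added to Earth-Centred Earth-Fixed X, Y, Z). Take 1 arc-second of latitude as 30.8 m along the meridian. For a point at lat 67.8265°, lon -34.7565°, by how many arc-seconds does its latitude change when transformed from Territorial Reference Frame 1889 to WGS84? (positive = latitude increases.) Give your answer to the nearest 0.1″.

sin φ = 0.926045, cos φ = 0.377413, sin λ = -0.570090, cos λ = 0.821582.
North component: ΔN = −sin φ cos λ·ΔX − sin φ sin λ·ΔY + cos φ·ΔZ = −(0.926045)(0.821582)(-312) − (0.926045)(-0.570090)(441) + (0.377413)(-85) = 438.11 m.
1° of latitude spans 3600 × 30.80 = 110880 m, so Δφ = 438.11 / 110880 × 3600 = 14.224″.

Δφ = 14.2″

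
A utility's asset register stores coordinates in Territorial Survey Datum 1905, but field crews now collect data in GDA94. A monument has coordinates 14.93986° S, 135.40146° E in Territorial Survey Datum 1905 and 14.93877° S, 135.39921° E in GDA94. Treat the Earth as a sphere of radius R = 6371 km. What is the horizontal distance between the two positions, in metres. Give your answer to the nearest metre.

Δφ = -14.93877° − -14.93986° = +0.00109°; Δλ = 135.39921° − 135.40146° = -0.00225°.
1° along a meridian = πR/180 = 111195 m.
ΔN = Δφ × 111195 = 121.2 m; ΔE = Δλ × 111195 × cos(-14.93986°) = -0.00225 × 111195 × 0.966197 = -241.7 m.
Distance = √(ΔE² + ΔN²) = √((-241.7)² + 121.2²) = 270.4 m.

270 m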